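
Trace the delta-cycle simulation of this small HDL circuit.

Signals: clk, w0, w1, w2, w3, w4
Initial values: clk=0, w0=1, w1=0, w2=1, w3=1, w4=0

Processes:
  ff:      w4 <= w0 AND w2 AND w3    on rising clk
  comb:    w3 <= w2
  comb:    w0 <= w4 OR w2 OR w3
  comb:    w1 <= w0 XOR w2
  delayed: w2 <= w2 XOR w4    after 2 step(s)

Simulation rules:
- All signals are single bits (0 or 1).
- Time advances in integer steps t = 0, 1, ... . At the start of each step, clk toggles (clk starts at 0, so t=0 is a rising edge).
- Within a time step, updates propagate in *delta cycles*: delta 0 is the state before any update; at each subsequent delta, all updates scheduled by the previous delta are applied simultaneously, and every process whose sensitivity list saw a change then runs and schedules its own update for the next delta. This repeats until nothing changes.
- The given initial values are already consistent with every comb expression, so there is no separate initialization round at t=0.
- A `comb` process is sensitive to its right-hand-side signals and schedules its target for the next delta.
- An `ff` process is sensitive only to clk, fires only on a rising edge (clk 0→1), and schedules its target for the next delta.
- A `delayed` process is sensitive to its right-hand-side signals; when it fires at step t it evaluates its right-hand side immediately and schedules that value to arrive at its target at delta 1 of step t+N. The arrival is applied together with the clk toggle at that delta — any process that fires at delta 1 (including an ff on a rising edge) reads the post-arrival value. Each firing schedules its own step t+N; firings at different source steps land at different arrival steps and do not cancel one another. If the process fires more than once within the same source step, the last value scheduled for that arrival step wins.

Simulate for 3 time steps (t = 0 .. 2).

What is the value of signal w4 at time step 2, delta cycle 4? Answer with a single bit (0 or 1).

0

t=0 Δ0: w0=1 w3=1 w1=0 clk=0 w4=0 w2=1
  Δ1: clk:0→1
  Δ2: w4:0→1
  (2Δ to stable)
t=1 Δ0: w0=1 w3=1 w1=0 clk=1 w4=1 w2=1
  Δ1: clk:1→0
  (1Δ to stable)
t=2 Δ0: w0=1 w3=1 w1=0 clk=0 w4=1 w2=1
  Δ1: clk:0→1, w2:1→0
  Δ2: w3:1→0, w1:0→1, w4:1→0
  Δ3: w0:1→0
  Δ4: w1:1→0
  (4Δ to stable)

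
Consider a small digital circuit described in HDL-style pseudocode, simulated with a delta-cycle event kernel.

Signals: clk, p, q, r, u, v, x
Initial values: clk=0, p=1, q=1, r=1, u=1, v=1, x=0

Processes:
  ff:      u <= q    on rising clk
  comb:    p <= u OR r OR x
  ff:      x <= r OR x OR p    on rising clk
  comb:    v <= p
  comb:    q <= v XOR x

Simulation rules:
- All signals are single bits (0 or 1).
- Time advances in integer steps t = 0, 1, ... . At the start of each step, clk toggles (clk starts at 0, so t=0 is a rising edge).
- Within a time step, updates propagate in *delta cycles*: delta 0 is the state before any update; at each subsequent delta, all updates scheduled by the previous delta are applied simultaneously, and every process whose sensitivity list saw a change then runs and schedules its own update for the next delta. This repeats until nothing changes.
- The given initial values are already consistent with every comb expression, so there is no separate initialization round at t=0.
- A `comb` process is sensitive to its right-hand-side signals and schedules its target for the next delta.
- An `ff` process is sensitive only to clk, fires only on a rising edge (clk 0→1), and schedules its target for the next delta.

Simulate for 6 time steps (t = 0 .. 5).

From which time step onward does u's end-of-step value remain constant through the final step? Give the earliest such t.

2

[bits: clk,x,v,u,q,p,r]
t=0: Δ0=0011111 Δ1=1011111 Δ2=1111111 Δ3=1111011 | 3Δ
t=1: Δ0=1111011 Δ1=0111011 | 1Δ
t=2: Δ0=0111011 Δ1=1111011 Δ2=1110011 | 2Δ
t=3: Δ0=1110011 Δ1=0110011 | 1Δ
t=4: Δ0=0110011 Δ1=1110011 | 1Δ
t=5: Δ0=1110011 Δ1=0110011 | 1Δ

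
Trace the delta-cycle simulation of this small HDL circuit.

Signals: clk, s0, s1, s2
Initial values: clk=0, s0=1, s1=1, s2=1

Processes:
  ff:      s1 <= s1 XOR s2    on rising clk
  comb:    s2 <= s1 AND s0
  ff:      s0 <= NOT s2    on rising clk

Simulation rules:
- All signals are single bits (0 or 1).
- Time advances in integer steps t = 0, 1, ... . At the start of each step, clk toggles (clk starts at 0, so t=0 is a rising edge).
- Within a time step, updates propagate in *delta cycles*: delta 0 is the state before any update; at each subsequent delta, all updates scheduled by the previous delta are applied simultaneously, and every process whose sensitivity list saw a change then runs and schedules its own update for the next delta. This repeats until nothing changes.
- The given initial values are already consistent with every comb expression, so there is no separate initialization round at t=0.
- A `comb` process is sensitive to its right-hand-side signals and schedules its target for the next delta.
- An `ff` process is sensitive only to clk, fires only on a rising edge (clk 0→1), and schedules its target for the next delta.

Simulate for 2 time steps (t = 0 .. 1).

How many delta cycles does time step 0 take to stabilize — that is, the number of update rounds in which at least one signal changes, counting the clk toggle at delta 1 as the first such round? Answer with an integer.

3

[bits: clk,s2,s1,s0]
t=0: Δ0=0111 Δ1=1111 Δ2=1100 Δ3=1000 | 3Δ
t=1: Δ0=1000 Δ1=0000 | 1Δ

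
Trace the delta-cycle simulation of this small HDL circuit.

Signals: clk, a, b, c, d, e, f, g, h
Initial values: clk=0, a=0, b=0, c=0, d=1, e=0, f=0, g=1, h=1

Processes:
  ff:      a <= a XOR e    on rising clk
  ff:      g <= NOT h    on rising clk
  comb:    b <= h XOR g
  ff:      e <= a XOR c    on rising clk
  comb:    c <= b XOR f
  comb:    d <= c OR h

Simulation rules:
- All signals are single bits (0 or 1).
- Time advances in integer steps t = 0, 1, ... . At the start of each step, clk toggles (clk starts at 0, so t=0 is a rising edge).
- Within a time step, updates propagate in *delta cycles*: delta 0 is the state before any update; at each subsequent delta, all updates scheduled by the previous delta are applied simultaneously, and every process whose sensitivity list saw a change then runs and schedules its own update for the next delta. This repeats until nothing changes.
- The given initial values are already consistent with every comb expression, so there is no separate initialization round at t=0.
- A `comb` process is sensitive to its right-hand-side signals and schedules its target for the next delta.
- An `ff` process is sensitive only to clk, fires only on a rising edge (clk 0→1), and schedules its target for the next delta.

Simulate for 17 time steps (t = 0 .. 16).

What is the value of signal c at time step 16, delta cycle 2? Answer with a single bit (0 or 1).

1

t0.Δ0 d=1 c=0 b=0 a=0 g=1 clk=0 h=1 e=0 f=0
t0.Δ1 d=1 c=0 b=0 a=0 g=1 clk=1 h=1 e=0 f=0
t0.Δ2 d=1 c=0 b=0 a=0 g=0 clk=1 h=1 e=0 f=0
t0.Δ3 d=1 c=0 b=1 a=0 g=0 clk=1 h=1 e=0 f=0
t0.Δ4 d=1 c=1 b=1 a=0 g=0 clk=1 h=1 e=0 f=0
t1.Δ0 d=1 c=1 b=1 a=0 g=0 clk=1 h=1 e=0 f=0
t1.Δ1 d=1 c=1 b=1 a=0 g=0 clk=0 h=1 e=0 f=0
t2.Δ0 d=1 c=1 b=1 a=0 g=0 clk=0 h=1 e=0 f=0
t2.Δ1 d=1 c=1 b=1 a=0 g=0 clk=1 h=1 e=0 f=0
t2.Δ2 d=1 c=1 b=1 a=0 g=0 clk=1 h=1 e=1 f=0
t3.Δ0 d=1 c=1 b=1 a=0 g=0 clk=1 h=1 e=1 f=0
t3.Δ1 d=1 c=1 b=1 a=0 g=0 clk=0 h=1 e=1 f=0
t4.Δ0 d=1 c=1 b=1 a=0 g=0 clk=0 h=1 e=1 f=0
t4.Δ1 d=1 c=1 b=1 a=0 g=0 clk=1 h=1 e=1 f=0
t4.Δ2 d=1 c=1 b=1 a=1 g=0 clk=1 h=1 e=1 f=0
t5.Δ0 d=1 c=1 b=1 a=1 g=0 clk=1 h=1 e=1 f=0
t5.Δ1 d=1 c=1 b=1 a=1 g=0 clk=0 h=1 e=1 f=0
t6.Δ0 d=1 c=1 b=1 a=1 g=0 clk=0 h=1 e=1 f=0
t6.Δ1 d=1 c=1 b=1 a=1 g=0 clk=1 h=1 e=1 f=0
t6.Δ2 d=1 c=1 b=1 a=0 g=0 clk=1 h=1 e=0 f=0
t7.Δ0 d=1 c=1 b=1 a=0 g=0 clk=1 h=1 e=0 f=0
t7.Δ1 d=1 c=1 b=1 a=0 g=0 clk=0 h=1 e=0 f=0
t8.Δ0 d=1 c=1 b=1 a=0 g=0 clk=0 h=1 e=0 f=0
t8.Δ1 d=1 c=1 b=1 a=0 g=0 clk=1 h=1 e=0 f=0
t8.Δ2 d=1 c=1 b=1 a=0 g=0 clk=1 h=1 e=1 f=0
t9.Δ0 d=1 c=1 b=1 a=0 g=0 clk=1 h=1 e=1 f=0
t9.Δ1 d=1 c=1 b=1 a=0 g=0 clk=0 h=1 e=1 f=0
t10.Δ0 d=1 c=1 b=1 a=0 g=0 clk=0 h=1 e=1 f=0
t10.Δ1 d=1 c=1 b=1 a=0 g=0 clk=1 h=1 e=1 f=0
t10.Δ2 d=1 c=1 b=1 a=1 g=0 clk=1 h=1 e=1 f=0
t11.Δ0 d=1 c=1 b=1 a=1 g=0 clk=1 h=1 e=1 f=0
t11.Δ1 d=1 c=1 b=1 a=1 g=0 clk=0 h=1 e=1 f=0
t12.Δ0 d=1 c=1 b=1 a=1 g=0 clk=0 h=1 e=1 f=0
t12.Δ1 d=1 c=1 b=1 a=1 g=0 clk=1 h=1 e=1 f=0
t12.Δ2 d=1 c=1 b=1 a=0 g=0 clk=1 h=1 e=0 f=0
t13.Δ0 d=1 c=1 b=1 a=0 g=0 clk=1 h=1 e=0 f=0
t13.Δ1 d=1 c=1 b=1 a=0 g=0 clk=0 h=1 e=0 f=0
t14.Δ0 d=1 c=1 b=1 a=0 g=0 clk=0 h=1 e=0 f=0
t14.Δ1 d=1 c=1 b=1 a=0 g=0 clk=1 h=1 e=0 f=0
t14.Δ2 d=1 c=1 b=1 a=0 g=0 clk=1 h=1 e=1 f=0
t15.Δ0 d=1 c=1 b=1 a=0 g=0 clk=1 h=1 e=1 f=0
t15.Δ1 d=1 c=1 b=1 a=0 g=0 clk=0 h=1 e=1 f=0
t16.Δ0 d=1 c=1 b=1 a=0 g=0 clk=0 h=1 e=1 f=0
t16.Δ1 d=1 c=1 b=1 a=0 g=0 clk=1 h=1 e=1 f=0
t16.Δ2 d=1 c=1 b=1 a=1 g=0 clk=1 h=1 e=1 f=0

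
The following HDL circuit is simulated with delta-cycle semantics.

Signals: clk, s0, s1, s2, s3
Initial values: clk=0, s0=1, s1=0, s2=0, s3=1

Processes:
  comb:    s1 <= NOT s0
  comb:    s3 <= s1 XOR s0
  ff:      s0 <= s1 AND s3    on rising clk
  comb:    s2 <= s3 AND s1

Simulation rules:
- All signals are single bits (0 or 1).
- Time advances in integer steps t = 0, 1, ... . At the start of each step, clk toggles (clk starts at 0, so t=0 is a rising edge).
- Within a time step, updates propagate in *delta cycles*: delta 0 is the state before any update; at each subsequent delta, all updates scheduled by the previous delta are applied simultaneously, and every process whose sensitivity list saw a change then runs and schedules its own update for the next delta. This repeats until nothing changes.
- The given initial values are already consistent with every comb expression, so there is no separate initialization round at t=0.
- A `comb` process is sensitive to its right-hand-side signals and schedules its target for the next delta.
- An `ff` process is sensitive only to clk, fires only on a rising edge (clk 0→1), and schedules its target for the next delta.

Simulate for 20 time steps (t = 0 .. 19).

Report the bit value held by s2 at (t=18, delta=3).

[bits: s3,s0,clk,s2,s1]
t=0: Δ0=11000 Δ1=11100 Δ2=10100 Δ3=00101 Δ4=10101 Δ5=10111 | 5Δ
t=1: Δ0=10111 Δ1=10011 | 1Δ
t=2: Δ0=10011 Δ1=10111 Δ2=11111 Δ3=01110 Δ4=11100 | 4Δ
t=3: Δ0=11100 Δ1=11000 | 1Δ
t=4: Δ0=11000 Δ1=11100 Δ2=10100 Δ3=00101 Δ4=10101 Δ5=10111 | 5Δ
t=5: Δ0=10111 Δ1=10011 | 1Δ
t=6: Δ0=10011 Δ1=10111 Δ2=11111 Δ3=01110 Δ4=11100 | 4Δ
t=7: Δ0=11100 Δ1=11000 | 1Δ
t=8: Δ0=11000 Δ1=11100 Δ2=10100 Δ3=00101 Δ4=10101 Δ5=10111 | 5Δ
t=9: Δ0=10111 Δ1=10011 | 1Δ
t=10: Δ0=10011 Δ1=10111 Δ2=11111 Δ3=01110 Δ4=11100 | 4Δ
t=11: Δ0=11100 Δ1=11000 | 1Δ
t=12: Δ0=11000 Δ1=11100 Δ2=10100 Δ3=00101 Δ4=10101 Δ5=10111 | 5Δ
t=13: Δ0=10111 Δ1=10011 | 1Δ
t=14: Δ0=10011 Δ1=10111 Δ2=11111 Δ3=01110 Δ4=11100 | 4Δ
t=15: Δ0=11100 Δ1=11000 | 1Δ
t=16: Δ0=11000 Δ1=11100 Δ2=10100 Δ3=00101 Δ4=10101 Δ5=10111 | 5Δ
t=17: Δ0=10111 Δ1=10011 | 1Δ
t=18: Δ0=10011 Δ1=10111 Δ2=11111 Δ3=01110 Δ4=11100 | 4Δ
t=19: Δ0=11100 Δ1=11000 | 1Δ

1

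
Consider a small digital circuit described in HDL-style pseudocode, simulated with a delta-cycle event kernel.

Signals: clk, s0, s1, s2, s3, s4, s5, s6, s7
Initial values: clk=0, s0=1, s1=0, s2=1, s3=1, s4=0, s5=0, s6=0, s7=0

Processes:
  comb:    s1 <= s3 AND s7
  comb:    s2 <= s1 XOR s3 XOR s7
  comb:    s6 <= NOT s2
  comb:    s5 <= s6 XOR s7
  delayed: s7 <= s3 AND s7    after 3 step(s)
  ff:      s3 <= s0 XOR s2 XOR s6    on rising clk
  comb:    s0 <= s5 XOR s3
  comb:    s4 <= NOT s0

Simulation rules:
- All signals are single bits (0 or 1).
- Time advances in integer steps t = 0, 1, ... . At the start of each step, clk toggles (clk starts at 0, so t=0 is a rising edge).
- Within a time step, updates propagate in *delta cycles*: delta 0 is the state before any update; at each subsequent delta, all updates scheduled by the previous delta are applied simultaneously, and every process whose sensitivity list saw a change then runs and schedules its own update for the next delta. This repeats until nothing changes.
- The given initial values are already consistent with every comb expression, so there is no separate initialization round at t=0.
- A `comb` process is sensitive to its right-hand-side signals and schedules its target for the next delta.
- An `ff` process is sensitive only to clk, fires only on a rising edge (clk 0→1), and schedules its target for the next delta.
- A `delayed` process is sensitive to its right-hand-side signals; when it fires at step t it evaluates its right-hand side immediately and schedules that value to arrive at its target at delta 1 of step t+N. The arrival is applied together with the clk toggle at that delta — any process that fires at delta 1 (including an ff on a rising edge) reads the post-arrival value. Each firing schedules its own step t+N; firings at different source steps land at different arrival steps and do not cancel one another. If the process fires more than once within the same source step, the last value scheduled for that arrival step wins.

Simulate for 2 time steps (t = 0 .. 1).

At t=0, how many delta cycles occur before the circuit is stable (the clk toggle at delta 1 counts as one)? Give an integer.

t0.Δ0 s7=0 s0=1 s6=0 s4=0 s2=1 s3=1 s5=0 clk=0 s1=0
t0.Δ1 s7=0 s0=1 s6=0 s4=0 s2=1 s3=1 s5=0 clk=1 s1=0
t0.Δ2 s7=0 s0=1 s6=0 s4=0 s2=1 s3=0 s5=0 clk=1 s1=0
t0.Δ3 s7=0 s0=0 s6=0 s4=0 s2=0 s3=0 s5=0 clk=1 s1=0
t0.Δ4 s7=0 s0=0 s6=1 s4=1 s2=0 s3=0 s5=0 clk=1 s1=0
t0.Δ5 s7=0 s0=0 s6=1 s4=1 s2=0 s3=0 s5=1 clk=1 s1=0
t0.Δ6 s7=0 s0=1 s6=1 s4=1 s2=0 s3=0 s5=1 clk=1 s1=0
t0.Δ7 s7=0 s0=1 s6=1 s4=0 s2=0 s3=0 s5=1 clk=1 s1=0
t1.Δ0 s7=0 s0=1 s6=1 s4=0 s2=0 s3=0 s5=1 clk=1 s1=0
t1.Δ1 s7=0 s0=1 s6=1 s4=0 s2=0 s3=0 s5=1 clk=0 s1=0

7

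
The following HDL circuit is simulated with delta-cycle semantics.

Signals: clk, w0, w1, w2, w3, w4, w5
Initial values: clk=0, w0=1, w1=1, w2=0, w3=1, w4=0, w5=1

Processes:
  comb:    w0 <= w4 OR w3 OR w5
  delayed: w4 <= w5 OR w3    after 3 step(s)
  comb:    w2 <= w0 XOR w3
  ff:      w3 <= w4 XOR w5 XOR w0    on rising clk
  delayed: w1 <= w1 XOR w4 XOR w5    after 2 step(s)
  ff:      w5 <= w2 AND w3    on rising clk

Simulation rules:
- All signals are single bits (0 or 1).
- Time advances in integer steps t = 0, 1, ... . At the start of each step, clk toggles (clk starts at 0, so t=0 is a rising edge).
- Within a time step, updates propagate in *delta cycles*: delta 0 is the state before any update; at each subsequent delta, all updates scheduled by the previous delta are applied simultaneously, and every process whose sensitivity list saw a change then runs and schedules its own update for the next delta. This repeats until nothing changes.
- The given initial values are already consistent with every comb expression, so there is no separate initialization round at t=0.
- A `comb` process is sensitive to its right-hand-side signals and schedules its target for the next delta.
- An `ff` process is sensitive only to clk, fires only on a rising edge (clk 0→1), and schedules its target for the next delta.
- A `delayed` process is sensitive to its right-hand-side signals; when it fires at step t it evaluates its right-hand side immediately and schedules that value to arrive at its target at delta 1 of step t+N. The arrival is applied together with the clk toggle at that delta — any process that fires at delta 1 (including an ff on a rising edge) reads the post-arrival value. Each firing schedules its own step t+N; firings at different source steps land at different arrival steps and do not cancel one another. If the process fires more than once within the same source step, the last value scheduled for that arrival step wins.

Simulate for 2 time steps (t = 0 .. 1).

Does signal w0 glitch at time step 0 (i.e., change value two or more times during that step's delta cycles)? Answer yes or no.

t=0 Δ0: w3=1 w1=1 w5=1 w4=0 w0=1 w2=0 clk=0
  Δ1: clk:0→1
  Δ2: w3:1→0, w5:1→0
  Δ3: w0:1→0, w2:0→1
  Δ4: w2:1→0
  (4Δ to stable)
t=1 Δ0: w3=0 w1=1 w5=0 w4=0 w0=0 w2=0 clk=1
  Δ1: clk:1→0
  (1Δ to stable)

no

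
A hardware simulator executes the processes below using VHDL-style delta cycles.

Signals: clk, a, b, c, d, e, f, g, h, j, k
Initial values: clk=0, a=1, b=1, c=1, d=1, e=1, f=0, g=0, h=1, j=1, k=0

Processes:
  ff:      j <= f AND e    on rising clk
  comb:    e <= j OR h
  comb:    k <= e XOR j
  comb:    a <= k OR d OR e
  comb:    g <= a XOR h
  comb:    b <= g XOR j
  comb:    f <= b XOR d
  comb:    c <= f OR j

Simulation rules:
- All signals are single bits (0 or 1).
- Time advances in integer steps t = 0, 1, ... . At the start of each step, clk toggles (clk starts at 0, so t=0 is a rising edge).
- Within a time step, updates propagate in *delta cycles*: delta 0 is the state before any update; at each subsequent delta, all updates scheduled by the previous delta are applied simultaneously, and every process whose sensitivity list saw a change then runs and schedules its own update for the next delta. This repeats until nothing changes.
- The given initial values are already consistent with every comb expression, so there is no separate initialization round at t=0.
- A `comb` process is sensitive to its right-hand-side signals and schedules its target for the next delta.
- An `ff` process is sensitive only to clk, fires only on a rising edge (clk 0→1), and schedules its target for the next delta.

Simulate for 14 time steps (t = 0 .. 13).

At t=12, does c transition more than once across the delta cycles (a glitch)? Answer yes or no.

t=0 Δ0: j=1 c=1 e=1 g=0 a=1 f=0 d=1 clk=0 k=0 h=1 b=1
  Δ1: clk:0→1
  Δ2: j:1→0
  Δ3: c:1→0, k:0→1, b:1→0
  Δ4: f:0→1
  Δ5: c:0→1
  (5Δ to stable)
t=1 Δ0: j=0 c=1 e=1 g=0 a=1 f=1 d=1 clk=1 k=1 h=1 b=0
  Δ1: clk:1→0
  (1Δ to stable)
t=2 Δ0: j=0 c=1 e=1 g=0 a=1 f=1 d=1 clk=0 k=1 h=1 b=0
  Δ1: clk:0→1
  Δ2: j:0→1
  Δ3: k:1→0, b:0→1
  Δ4: f:1→0
  (4Δ to stable)
t=3 Δ0: j=1 c=1 e=1 g=0 a=1 f=0 d=1 clk=1 k=0 h=1 b=1
  Δ1: clk:1→0
  (1Δ to stable)
t=4 Δ0: j=1 c=1 e=1 g=0 a=1 f=0 d=1 clk=0 k=0 h=1 b=1
  Δ1: clk:0→1
  Δ2: j:1→0
  Δ3: c:1→0, k:0→1, b:1→0
  Δ4: f:0→1
  Δ5: c:0→1
  (5Δ to stable)
t=5 Δ0: j=0 c=1 e=1 g=0 a=1 f=1 d=1 clk=1 k=1 h=1 b=0
  Δ1: clk:1→0
  (1Δ to stable)
t=6 Δ0: j=0 c=1 e=1 g=0 a=1 f=1 d=1 clk=0 k=1 h=1 b=0
  Δ1: clk:0→1
  Δ2: j:0→1
  Δ3: k:1→0, b:0→1
  Δ4: f:1→0
  (4Δ to stable)
t=7 Δ0: j=1 c=1 e=1 g=0 a=1 f=0 d=1 clk=1 k=0 h=1 b=1
  Δ1: clk:1→0
  (1Δ to stable)
t=8 Δ0: j=1 c=1 e=1 g=0 a=1 f=0 d=1 clk=0 k=0 h=1 b=1
  Δ1: clk:0→1
  Δ2: j:1→0
  Δ3: c:1→0, k:0→1, b:1→0
  Δ4: f:0→1
  Δ5: c:0→1
  (5Δ to stable)
t=9 Δ0: j=0 c=1 e=1 g=0 a=1 f=1 d=1 clk=1 k=1 h=1 b=0
  Δ1: clk:1→0
  (1Δ to stable)
t=10 Δ0: j=0 c=1 e=1 g=0 a=1 f=1 d=1 clk=0 k=1 h=1 b=0
  Δ1: clk:0→1
  Δ2: j:0→1
  Δ3: k:1→0, b:0→1
  Δ4: f:1→0
  (4Δ to stable)
t=11 Δ0: j=1 c=1 e=1 g=0 a=1 f=0 d=1 clk=1 k=0 h=1 b=1
  Δ1: clk:1→0
  (1Δ to stable)
t=12 Δ0: j=1 c=1 e=1 g=0 a=1 f=0 d=1 clk=0 k=0 h=1 b=1
  Δ1: clk:0→1
  Δ2: j:1→0
  Δ3: c:1→0, k:0→1, b:1→0
  Δ4: f:0→1
  Δ5: c:0→1
  (5Δ to stable)
t=13 Δ0: j=0 c=1 e=1 g=0 a=1 f=1 d=1 clk=1 k=1 h=1 b=0
  Δ1: clk:1→0
  (1Δ to stable)

yes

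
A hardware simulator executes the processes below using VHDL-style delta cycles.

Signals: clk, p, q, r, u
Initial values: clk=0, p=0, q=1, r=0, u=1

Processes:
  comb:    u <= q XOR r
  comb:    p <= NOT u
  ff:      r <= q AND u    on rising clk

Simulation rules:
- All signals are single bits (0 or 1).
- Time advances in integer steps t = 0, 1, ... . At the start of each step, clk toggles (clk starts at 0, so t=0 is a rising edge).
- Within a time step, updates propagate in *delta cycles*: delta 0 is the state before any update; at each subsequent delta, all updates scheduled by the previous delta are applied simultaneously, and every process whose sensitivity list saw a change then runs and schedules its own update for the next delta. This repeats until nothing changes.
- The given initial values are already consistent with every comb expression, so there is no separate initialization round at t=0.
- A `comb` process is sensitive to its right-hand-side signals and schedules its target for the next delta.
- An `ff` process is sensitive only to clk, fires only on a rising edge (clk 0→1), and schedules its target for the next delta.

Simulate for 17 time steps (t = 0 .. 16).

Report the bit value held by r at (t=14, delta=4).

0

t=0 Δ0: r=0 q=1 p=0 u=1 clk=0
  Δ1: clk:0→1
  Δ2: r:0→1
  Δ3: u:1→0
  Δ4: p:0→1
  (4Δ to stable)
t=1 Δ0: r=1 q=1 p=1 u=0 clk=1
  Δ1: clk:1→0
  (1Δ to stable)
t=2 Δ0: r=1 q=1 p=1 u=0 clk=0
  Δ1: clk:0→1
  Δ2: r:1→0
  Δ3: u:0→1
  Δ4: p:1→0
  (4Δ to stable)
t=3 Δ0: r=0 q=1 p=0 u=1 clk=1
  Δ1: clk:1→0
  (1Δ to stable)
t=4 Δ0: r=0 q=1 p=0 u=1 clk=0
  Δ1: clk:0→1
  Δ2: r:0→1
  Δ3: u:1→0
  Δ4: p:0→1
  (4Δ to stable)
t=5 Δ0: r=1 q=1 p=1 u=0 clk=1
  Δ1: clk:1→0
  (1Δ to stable)
t=6 Δ0: r=1 q=1 p=1 u=0 clk=0
  Δ1: clk:0→1
  Δ2: r:1→0
  Δ3: u:0→1
  Δ4: p:1→0
  (4Δ to stable)
t=7 Δ0: r=0 q=1 p=0 u=1 clk=1
  Δ1: clk:1→0
  (1Δ to stable)
t=8 Δ0: r=0 q=1 p=0 u=1 clk=0
  Δ1: clk:0→1
  Δ2: r:0→1
  Δ3: u:1→0
  Δ4: p:0→1
  (4Δ to stable)
t=9 Δ0: r=1 q=1 p=1 u=0 clk=1
  Δ1: clk:1→0
  (1Δ to stable)
t=10 Δ0: r=1 q=1 p=1 u=0 clk=0
  Δ1: clk:0→1
  Δ2: r:1→0
  Δ3: u:0→1
  Δ4: p:1→0
  (4Δ to stable)
t=11 Δ0: r=0 q=1 p=0 u=1 clk=1
  Δ1: clk:1→0
  (1Δ to stable)
t=12 Δ0: r=0 q=1 p=0 u=1 clk=0
  Δ1: clk:0→1
  Δ2: r:0→1
  Δ3: u:1→0
  Δ4: p:0→1
  (4Δ to stable)
t=13 Δ0: r=1 q=1 p=1 u=0 clk=1
  Δ1: clk:1→0
  (1Δ to stable)
t=14 Δ0: r=1 q=1 p=1 u=0 clk=0
  Δ1: clk:0→1
  Δ2: r:1→0
  Δ3: u:0→1
  Δ4: p:1→0
  (4Δ to stable)
t=15 Δ0: r=0 q=1 p=0 u=1 clk=1
  Δ1: clk:1→0
  (1Δ to stable)
t=16 Δ0: r=0 q=1 p=0 u=1 clk=0
  Δ1: clk:0→1
  Δ2: r:0→1
  Δ3: u:1→0
  Δ4: p:0→1
  (4Δ to stable)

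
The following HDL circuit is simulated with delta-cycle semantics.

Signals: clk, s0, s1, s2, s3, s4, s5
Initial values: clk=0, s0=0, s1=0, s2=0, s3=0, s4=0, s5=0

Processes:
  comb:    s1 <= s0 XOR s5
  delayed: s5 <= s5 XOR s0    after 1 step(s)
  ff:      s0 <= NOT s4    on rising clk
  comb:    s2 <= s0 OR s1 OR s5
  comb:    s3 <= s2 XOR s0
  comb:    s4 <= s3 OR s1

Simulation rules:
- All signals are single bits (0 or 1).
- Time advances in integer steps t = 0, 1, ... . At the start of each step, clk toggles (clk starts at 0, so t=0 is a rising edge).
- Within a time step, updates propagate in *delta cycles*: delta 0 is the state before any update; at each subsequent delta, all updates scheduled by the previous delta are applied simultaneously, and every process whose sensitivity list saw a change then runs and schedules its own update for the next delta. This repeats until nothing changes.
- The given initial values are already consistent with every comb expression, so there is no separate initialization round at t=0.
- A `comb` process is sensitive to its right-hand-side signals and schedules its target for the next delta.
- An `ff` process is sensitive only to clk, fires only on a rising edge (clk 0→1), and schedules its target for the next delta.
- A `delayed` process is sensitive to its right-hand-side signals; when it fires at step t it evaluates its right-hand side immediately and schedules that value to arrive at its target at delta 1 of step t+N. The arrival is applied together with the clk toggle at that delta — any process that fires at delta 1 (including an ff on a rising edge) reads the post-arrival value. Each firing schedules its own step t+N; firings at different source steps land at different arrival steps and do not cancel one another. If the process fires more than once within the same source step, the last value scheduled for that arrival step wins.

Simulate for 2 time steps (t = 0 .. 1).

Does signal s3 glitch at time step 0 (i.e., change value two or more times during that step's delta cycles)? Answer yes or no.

t=0 Δ0: s3=0 s4=0 s1=0 s5=0 s2=0 s0=0 clk=0
  Δ1: clk:0→1
  Δ2: s0:0→1
  Δ3: s3:0→1, s1:0→1, s2:0→1
  Δ4: s3:1→0, s4:0→1
  (4Δ to stable)
t=1 Δ0: s3=0 s4=1 s1=1 s5=0 s2=1 s0=1 clk=1
  Δ1: s5:0→1, clk:1→0
  Δ2: s1:1→0
  Δ3: s4:1→0
  (3Δ to stable)

yes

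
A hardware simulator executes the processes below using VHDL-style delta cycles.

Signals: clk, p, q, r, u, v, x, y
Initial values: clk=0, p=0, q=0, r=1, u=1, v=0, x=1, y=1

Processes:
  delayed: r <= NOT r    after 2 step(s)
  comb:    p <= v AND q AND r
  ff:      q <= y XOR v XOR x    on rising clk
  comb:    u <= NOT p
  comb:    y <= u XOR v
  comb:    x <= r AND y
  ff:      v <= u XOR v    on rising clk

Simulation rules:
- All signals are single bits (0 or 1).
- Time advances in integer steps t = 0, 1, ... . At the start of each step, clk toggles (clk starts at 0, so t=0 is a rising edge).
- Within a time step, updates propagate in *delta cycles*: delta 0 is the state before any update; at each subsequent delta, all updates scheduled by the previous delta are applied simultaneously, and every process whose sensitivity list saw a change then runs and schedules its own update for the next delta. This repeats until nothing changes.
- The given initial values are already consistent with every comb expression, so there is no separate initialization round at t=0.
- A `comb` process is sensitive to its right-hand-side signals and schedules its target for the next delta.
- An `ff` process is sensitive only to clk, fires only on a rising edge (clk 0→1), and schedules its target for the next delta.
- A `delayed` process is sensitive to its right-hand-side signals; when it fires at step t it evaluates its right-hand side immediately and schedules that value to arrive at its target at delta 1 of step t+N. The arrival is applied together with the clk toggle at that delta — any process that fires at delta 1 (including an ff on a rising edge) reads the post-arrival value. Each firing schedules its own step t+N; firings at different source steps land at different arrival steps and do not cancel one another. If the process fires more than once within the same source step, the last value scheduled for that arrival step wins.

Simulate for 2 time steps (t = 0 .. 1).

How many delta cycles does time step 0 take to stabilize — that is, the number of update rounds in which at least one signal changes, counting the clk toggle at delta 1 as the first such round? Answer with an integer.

t=0 Δ0: v=0 p=0 clk=0 y=1 x=1 q=0 u=1 r=1
  Δ1: clk:0→1
  Δ2: v:0→1
  Δ3: y:1→0
  Δ4: x:1→0
  (4Δ to stable)
t=1 Δ0: v=1 p=0 clk=1 y=0 x=0 q=0 u=1 r=1
  Δ1: clk:1→0
  (1Δ to stable)

4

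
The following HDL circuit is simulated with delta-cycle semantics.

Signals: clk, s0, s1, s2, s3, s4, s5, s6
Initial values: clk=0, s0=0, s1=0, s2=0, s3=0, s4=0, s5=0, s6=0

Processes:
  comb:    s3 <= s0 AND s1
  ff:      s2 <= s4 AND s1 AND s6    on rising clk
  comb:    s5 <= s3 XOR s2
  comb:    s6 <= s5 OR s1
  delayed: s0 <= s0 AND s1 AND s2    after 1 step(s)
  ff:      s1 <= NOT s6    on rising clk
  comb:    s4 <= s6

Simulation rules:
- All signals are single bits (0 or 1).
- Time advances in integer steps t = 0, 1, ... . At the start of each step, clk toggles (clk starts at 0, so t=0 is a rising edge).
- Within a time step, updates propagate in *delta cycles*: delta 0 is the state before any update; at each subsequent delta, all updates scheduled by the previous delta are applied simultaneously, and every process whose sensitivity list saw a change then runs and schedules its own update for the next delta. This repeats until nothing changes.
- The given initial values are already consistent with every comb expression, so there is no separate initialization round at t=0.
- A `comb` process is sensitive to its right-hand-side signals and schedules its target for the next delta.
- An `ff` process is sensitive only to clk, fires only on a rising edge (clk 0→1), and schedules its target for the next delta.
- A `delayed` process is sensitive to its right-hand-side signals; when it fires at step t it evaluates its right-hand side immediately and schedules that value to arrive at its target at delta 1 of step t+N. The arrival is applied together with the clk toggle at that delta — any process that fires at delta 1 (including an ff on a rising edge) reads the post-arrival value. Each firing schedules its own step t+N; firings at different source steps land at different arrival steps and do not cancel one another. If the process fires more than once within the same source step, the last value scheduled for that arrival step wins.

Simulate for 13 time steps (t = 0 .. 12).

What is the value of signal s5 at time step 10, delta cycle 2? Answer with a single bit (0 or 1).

1

[bits: s2,s6,s0,clk,s5,s1,s3,s4]
t=0: Δ0=00000000 Δ1=00010000 Δ2=00010100 Δ3=01010100 Δ4=01010101 | 4Δ
t=1: Δ0=01010101 Δ1=01000101 | 1Δ
t=2: Δ0=01000101 Δ1=01010101 Δ2=11010001 Δ3=10011001 Δ4=11011000 Δ5=11011001 | 5Δ
t=3: Δ0=11011001 Δ1=11001001 | 1Δ
t=4: Δ0=11001001 Δ1=11011001 Δ2=01011001 Δ3=01010001 Δ4=00010001 Δ5=00010000 | 5Δ
t=5: Δ0=00010000 Δ1=00000000 | 1Δ
t=6: Δ0=00000000 Δ1=00010000 Δ2=00010100 Δ3=01010100 Δ4=01010101 | 4Δ
t=7: Δ0=01010101 Δ1=01000101 | 1Δ
t=8: Δ0=01000101 Δ1=01010101 Δ2=11010001 Δ3=10011001 Δ4=11011000 Δ5=11011001 | 5Δ
t=9: Δ0=11011001 Δ1=11001001 | 1Δ
t=10: Δ0=11001001 Δ1=11011001 Δ2=01011001 Δ3=01010001 Δ4=00010001 Δ5=00010000 | 5Δ
t=11: Δ0=00010000 Δ1=00000000 | 1Δ
t=12: Δ0=00000000 Δ1=00010000 Δ2=00010100 Δ3=01010100 Δ4=01010101 | 4Δ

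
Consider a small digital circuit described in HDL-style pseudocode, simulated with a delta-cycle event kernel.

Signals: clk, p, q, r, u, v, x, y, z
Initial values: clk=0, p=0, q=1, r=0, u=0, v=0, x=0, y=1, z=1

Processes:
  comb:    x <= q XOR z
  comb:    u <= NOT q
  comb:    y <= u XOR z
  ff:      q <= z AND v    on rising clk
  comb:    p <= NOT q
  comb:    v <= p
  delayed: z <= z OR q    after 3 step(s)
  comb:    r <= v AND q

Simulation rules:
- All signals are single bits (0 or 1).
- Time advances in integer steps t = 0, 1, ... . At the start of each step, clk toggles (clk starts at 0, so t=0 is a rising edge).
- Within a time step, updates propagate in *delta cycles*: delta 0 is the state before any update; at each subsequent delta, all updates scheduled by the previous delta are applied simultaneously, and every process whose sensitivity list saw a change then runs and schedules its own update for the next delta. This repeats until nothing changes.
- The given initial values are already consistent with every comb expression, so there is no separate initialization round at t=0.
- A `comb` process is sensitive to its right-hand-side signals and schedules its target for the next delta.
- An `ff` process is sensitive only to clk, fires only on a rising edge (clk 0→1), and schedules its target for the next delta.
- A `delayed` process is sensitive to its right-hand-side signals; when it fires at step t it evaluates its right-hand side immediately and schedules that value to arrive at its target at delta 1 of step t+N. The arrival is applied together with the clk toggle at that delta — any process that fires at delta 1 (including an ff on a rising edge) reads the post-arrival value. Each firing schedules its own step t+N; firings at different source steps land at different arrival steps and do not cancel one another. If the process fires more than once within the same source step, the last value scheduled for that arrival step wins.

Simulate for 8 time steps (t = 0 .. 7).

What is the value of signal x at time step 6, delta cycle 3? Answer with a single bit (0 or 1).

0

t=0 Δ0: u=0 x=0 v=0 p=0 r=0 q=1 y=1 clk=0 z=1
  Δ1: clk:0→1
  Δ2: q:1→0
  Δ3: u:0→1, x:0→1, p:0→1
  Δ4: v:0→1, y:1→0
  (4Δ to stable)
t=1 Δ0: u=1 x=1 v=1 p=1 r=0 q=0 y=0 clk=1 z=1
  Δ1: clk:1→0
  (1Δ to stable)
t=2 Δ0: u=1 x=1 v=1 p=1 r=0 q=0 y=0 clk=0 z=1
  Δ1: clk:0→1
  Δ2: q:0→1
  Δ3: u:1→0, x:1→0, p:1→0, r:0→1
  Δ4: v:1→0, y:0→1
  Δ5: r:1→0
  (5Δ to stable)
t=3 Δ0: u=0 x=0 v=0 p=0 r=0 q=1 y=1 clk=1 z=1
  Δ1: clk:1→0
  (1Δ to stable)
t=4 Δ0: u=0 x=0 v=0 p=0 r=0 q=1 y=1 clk=0 z=1
  Δ1: clk:0→1
  Δ2: q:1→0
  Δ3: u:0→1, x:0→1, p:0→1
  Δ4: v:0→1, y:1→0
  (4Δ to stable)
t=5 Δ0: u=1 x=1 v=1 p=1 r=0 q=0 y=0 clk=1 z=1
  Δ1: clk:1→0
  (1Δ to stable)
t=6 Δ0: u=1 x=1 v=1 p=1 r=0 q=0 y=0 clk=0 z=1
  Δ1: clk:0→1
  Δ2: q:0→1
  Δ3: u:1→0, x:1→0, p:1→0, r:0→1
  Δ4: v:1→0, y:0→1
  Δ5: r:1→0
  (5Δ to stable)
t=7 Δ0: u=0 x=0 v=0 p=0 r=0 q=1 y=1 clk=1 z=1
  Δ1: clk:1→0
  (1Δ to stable)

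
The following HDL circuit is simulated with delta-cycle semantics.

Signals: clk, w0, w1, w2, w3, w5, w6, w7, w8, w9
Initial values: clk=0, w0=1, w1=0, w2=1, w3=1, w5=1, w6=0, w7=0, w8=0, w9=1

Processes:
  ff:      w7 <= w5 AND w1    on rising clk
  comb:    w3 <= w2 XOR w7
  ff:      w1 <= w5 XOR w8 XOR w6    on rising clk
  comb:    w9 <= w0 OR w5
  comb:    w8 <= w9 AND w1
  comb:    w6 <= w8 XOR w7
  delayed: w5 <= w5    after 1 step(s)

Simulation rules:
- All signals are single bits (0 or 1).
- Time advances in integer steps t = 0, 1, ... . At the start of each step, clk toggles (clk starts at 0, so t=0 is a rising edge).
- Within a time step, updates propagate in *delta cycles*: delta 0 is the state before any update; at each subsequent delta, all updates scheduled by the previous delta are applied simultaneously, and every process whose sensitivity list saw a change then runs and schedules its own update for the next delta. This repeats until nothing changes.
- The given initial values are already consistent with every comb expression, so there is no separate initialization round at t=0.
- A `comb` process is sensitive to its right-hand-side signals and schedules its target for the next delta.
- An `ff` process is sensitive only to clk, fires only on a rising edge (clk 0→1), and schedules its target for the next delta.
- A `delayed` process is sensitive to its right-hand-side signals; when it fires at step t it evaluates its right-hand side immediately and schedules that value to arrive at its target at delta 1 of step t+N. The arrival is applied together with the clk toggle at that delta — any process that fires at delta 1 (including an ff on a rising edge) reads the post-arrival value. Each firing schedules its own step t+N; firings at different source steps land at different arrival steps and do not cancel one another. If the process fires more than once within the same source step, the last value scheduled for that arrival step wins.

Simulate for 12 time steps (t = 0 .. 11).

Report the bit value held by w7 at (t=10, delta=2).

1

[bits: w7,w5,w2,clk,w3,w0,w8,w9,w1,w6]
t=0: Δ0=0110110100 Δ1=0111110100 Δ2=0111110110 Δ3=0111111110 Δ4=0111111111 | 4Δ
t=1: Δ0=0111111111 Δ1=0110111111 | 1Δ
t=2: Δ0=0110111111 Δ1=0111111111 Δ2=1111111111 Δ3=1111011110 | 3Δ
t=3: Δ0=1111011110 Δ1=1110011110 | 1Δ
t=4: Δ0=1110011110 Δ1=1111011110 Δ2=1111011100 Δ3=1111010100 Δ4=1111010101 | 4Δ
t=5: Δ0=1111010101 Δ1=1110010101 | 1Δ
t=6: Δ0=1110010101 Δ1=1111010101 Δ2=0111010101 Δ3=0111110100 | 3Δ
t=7: Δ0=0111110100 Δ1=0110110100 | 1Δ
t=8: Δ0=0110110100 Δ1=0111110100 Δ2=0111110110 Δ3=0111111110 Δ4=0111111111 | 4Δ
t=9: Δ0=0111111111 Δ1=0110111111 | 1Δ
t=10: Δ0=0110111111 Δ1=0111111111 Δ2=1111111111 Δ3=1111011110 | 3Δ
t=11: Δ0=1111011110 Δ1=1110011110 | 1Δ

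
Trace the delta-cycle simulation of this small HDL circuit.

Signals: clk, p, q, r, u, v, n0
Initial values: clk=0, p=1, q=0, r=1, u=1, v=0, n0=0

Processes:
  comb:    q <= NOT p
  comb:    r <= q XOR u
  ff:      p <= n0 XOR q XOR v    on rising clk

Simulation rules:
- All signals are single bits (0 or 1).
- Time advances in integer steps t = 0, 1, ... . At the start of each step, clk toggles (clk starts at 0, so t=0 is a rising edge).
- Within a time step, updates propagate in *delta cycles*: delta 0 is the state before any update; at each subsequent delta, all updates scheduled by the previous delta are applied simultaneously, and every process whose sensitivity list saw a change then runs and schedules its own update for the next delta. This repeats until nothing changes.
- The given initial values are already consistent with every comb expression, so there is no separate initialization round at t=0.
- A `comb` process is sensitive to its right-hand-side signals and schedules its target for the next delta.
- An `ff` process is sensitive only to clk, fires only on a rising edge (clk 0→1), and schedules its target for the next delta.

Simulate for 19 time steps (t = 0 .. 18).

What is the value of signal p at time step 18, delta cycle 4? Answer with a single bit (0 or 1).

1

[bits: q,r,u,n0,v,p,clk]
t=0: Δ0=0110010 Δ1=0110011 Δ2=0110001 Δ3=1110001 Δ4=1010001 | 4Δ
t=1: Δ0=1010001 Δ1=1010000 | 1Δ
t=2: Δ0=1010000 Δ1=1010001 Δ2=1010011 Δ3=0010011 Δ4=0110011 | 4Δ
t=3: Δ0=0110011 Δ1=0110010 | 1Δ
t=4: Δ0=0110010 Δ1=0110011 Δ2=0110001 Δ3=1110001 Δ4=1010001 | 4Δ
t=5: Δ0=1010001 Δ1=1010000 | 1Δ
t=6: Δ0=1010000 Δ1=1010001 Δ2=1010011 Δ3=0010011 Δ4=0110011 | 4Δ
t=7: Δ0=0110011 Δ1=0110010 | 1Δ
t=8: Δ0=0110010 Δ1=0110011 Δ2=0110001 Δ3=1110001 Δ4=1010001 | 4Δ
t=9: Δ0=1010001 Δ1=1010000 | 1Δ
t=10: Δ0=1010000 Δ1=1010001 Δ2=1010011 Δ3=0010011 Δ4=0110011 | 4Δ
t=11: Δ0=0110011 Δ1=0110010 | 1Δ
t=12: Δ0=0110010 Δ1=0110011 Δ2=0110001 Δ3=1110001 Δ4=1010001 | 4Δ
t=13: Δ0=1010001 Δ1=1010000 | 1Δ
t=14: Δ0=1010000 Δ1=1010001 Δ2=1010011 Δ3=0010011 Δ4=0110011 | 4Δ
t=15: Δ0=0110011 Δ1=0110010 | 1Δ
t=16: Δ0=0110010 Δ1=0110011 Δ2=0110001 Δ3=1110001 Δ4=1010001 | 4Δ
t=17: Δ0=1010001 Δ1=1010000 | 1Δ
t=18: Δ0=1010000 Δ1=1010001 Δ2=1010011 Δ3=0010011 Δ4=0110011 | 4Δ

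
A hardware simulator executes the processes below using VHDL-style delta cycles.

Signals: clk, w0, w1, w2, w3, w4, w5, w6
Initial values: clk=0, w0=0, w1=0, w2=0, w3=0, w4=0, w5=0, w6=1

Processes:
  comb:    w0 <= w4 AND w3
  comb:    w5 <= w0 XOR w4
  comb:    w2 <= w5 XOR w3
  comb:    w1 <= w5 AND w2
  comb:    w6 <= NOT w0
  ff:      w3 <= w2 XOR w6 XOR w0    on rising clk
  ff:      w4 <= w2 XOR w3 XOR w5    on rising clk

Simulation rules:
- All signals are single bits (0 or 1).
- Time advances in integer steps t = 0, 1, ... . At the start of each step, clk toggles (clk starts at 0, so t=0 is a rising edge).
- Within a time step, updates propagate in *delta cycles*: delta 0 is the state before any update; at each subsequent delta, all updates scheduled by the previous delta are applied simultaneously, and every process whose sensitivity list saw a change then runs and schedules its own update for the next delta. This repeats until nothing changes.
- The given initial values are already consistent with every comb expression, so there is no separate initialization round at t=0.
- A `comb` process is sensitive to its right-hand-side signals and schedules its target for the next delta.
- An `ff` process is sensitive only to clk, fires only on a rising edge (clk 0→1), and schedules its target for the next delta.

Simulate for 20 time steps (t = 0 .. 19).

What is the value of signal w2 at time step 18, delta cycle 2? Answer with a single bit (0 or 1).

[bits: w1,clk,w5,w4,w6,w2,w0,w3]
t=0: Δ0=00001000 Δ1=01001000 Δ2=01001001 Δ3=01001101 | 3Δ
t=1: Δ0=01001101 Δ1=00001101 | 1Δ
t=2: Δ0=00001101 Δ1=01001101 Δ2=01001100 Δ3=01001000 | 3Δ
t=3: Δ0=01001000 Δ1=00001000 | 1Δ
t=4: Δ0=00001000 Δ1=01001000 Δ2=01001001 Δ3=01001101 | 3Δ
t=5: Δ0=01001101 Δ1=00001101 | 1Δ
t=6: Δ0=00001101 Δ1=01001101 Δ2=01001100 Δ3=01001000 | 3Δ
t=7: Δ0=01001000 Δ1=00001000 | 1Δ
t=8: Δ0=00001000 Δ1=01001000 Δ2=01001001 Δ3=01001101 | 3Δ
t=9: Δ0=01001101 Δ1=00001101 | 1Δ
t=10: Δ0=00001101 Δ1=01001101 Δ2=01001100 Δ3=01001000 | 3Δ
t=11: Δ0=01001000 Δ1=00001000 | 1Δ
t=12: Δ0=00001000 Δ1=01001000 Δ2=01001001 Δ3=01001101 | 3Δ
t=13: Δ0=01001101 Δ1=00001101 | 1Δ
t=14: Δ0=00001101 Δ1=01001101 Δ2=01001100 Δ3=01001000 | 3Δ
t=15: Δ0=01001000 Δ1=00001000 | 1Δ
t=16: Δ0=00001000 Δ1=01001000 Δ2=01001001 Δ3=01001101 | 3Δ
t=17: Δ0=01001101 Δ1=00001101 | 1Δ
t=18: Δ0=00001101 Δ1=01001101 Δ2=01001100 Δ3=01001000 | 3Δ
t=19: Δ0=01001000 Δ1=00001000 | 1Δ

1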